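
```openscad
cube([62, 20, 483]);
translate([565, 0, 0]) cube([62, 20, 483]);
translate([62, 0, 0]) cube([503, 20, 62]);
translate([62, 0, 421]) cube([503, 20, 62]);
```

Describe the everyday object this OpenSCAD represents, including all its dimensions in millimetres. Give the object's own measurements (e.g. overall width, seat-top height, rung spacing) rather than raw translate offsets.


A rectangular picture frame lying in the x–z plane (depth along y). The opening is 503 mm wide (x) by 359 mm tall (z), surrounded by a border 62 mm wide on all four sides. The frame is 20 mm deep and is made of two full-height vertical stiles with two horizontal rails fitted between them.


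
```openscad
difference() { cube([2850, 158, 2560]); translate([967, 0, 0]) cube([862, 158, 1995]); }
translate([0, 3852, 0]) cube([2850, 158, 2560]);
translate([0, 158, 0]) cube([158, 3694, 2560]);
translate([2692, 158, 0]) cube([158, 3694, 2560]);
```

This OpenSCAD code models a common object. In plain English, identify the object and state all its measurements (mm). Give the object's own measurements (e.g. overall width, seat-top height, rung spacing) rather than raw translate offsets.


A single room: four walls, each 2560 mm tall and 158 mm thick, enclosing an outside footprint 2850×4010 mm (x × y), no floor or roof. The front and back walls (−y and +y sides) run the full x-width; the side walls fit between their inner faces. A door opening 862 mm wide and 1995 mm tall is cut through the front wall from the floor up, its −x edge 967 mm from the wall's −x end.


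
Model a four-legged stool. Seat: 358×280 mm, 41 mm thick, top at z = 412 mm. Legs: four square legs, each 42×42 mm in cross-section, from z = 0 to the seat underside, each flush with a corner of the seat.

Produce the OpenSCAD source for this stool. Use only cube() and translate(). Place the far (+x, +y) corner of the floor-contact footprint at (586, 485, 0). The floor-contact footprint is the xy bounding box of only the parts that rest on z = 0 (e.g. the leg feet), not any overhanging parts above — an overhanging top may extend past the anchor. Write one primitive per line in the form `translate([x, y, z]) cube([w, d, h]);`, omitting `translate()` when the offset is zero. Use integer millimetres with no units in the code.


// leg_h = 412 - 41 = 371
translate([228, 205, 371]) cube([358, 280, 41]);
translate([228, 205, 0]) cube([42, 42, 371]);
translate([544, 205, 0]) cube([42, 42, 371]);
translate([228, 443, 0]) cube([42, 42, 371]);
translate([544, 443, 0]) cube([42, 42, 371]);


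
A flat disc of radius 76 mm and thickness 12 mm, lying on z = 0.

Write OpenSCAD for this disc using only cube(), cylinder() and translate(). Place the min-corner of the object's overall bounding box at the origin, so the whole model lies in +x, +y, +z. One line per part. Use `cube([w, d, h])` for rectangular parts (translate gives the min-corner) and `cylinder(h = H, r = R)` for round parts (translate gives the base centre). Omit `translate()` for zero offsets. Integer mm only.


translate([76, 76, 0]) cylinder(h = 12, r = 76);


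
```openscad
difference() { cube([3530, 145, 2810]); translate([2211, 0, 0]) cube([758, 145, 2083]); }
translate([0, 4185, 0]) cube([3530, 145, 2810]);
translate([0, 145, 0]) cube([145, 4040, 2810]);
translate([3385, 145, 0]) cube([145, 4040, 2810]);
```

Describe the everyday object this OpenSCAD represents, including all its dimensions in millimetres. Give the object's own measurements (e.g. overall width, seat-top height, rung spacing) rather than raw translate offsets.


A single room: four walls, each 2810 mm tall and 145 mm thick, enclosing an outside footprint 3530×4330 mm (x × y), no floor or roof. The front and back walls (−y and +y sides) run the full x-width; the side walls fit between their inner faces. A door opening 758 mm wide and 2083 mm tall is cut through the front wall from the floor up, its −x edge 2211 mm from the wall's −x end.


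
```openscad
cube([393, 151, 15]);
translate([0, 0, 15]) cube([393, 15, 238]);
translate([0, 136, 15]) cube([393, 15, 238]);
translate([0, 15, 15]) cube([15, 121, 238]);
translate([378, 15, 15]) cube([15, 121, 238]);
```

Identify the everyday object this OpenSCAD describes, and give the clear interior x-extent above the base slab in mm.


An open box. The internal width is 363 mm.

A 393×151 base slab with four walls standing on it — an open box. The base is 393 mm wide and the walls are 15 mm thick, so the internal width is 393 − 2 × 15 = 363 mm.


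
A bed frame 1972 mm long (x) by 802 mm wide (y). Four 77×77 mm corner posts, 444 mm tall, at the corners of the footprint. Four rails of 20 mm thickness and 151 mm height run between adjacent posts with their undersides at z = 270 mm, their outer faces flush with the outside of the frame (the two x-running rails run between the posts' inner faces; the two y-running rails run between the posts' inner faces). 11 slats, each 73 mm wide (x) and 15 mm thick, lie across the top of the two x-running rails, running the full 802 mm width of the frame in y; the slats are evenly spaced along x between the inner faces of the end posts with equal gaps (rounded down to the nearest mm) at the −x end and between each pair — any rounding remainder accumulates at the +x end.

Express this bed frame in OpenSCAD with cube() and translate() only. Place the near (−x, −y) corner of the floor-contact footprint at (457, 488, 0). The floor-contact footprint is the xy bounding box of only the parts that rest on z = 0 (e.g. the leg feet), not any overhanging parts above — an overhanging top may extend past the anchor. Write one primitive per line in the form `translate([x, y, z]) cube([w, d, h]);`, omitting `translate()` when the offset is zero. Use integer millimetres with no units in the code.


translate([457, 488, 0]) cube([77, 77, 444]);
translate([457, 1213, 0]) cube([77, 77, 444]);
translate([2352, 488, 0]) cube([77, 77, 444]);
translate([2352, 1213, 0]) cube([77, 77, 444]);
translate([534, 488, 270]) cube([1818, 20, 151]);
translate([534, 1270, 270]) cube([1818, 20, 151]);
translate([457, 565, 270]) cube([20, 648, 151]);
translate([2409, 565, 270]) cube([20, 648, 151]);
translate([618, 488, 421]) cube([73, 802, 15]);
translate([775, 488, 421]) cube([73, 802, 15]);
translate([932, 488, 421]) cube([73, 802, 15]);
translate([1089, 488, 421]) cube([73, 802, 15]);
translate([1246, 488, 421]) cube([73, 802, 15]);
translate([1403, 488, 421]) cube([73, 802, 15]);
translate([1560, 488, 421]) cube([73, 802, 15]);
translate([1717, 488, 421]) cube([73, 802, 15]);
translate([1874, 488, 421]) cube([73, 802, 15]);
translate([2031, 488, 421]) cube([73, 802, 15]);
translate([2188, 488, 421]) cube([73, 802, 15]);


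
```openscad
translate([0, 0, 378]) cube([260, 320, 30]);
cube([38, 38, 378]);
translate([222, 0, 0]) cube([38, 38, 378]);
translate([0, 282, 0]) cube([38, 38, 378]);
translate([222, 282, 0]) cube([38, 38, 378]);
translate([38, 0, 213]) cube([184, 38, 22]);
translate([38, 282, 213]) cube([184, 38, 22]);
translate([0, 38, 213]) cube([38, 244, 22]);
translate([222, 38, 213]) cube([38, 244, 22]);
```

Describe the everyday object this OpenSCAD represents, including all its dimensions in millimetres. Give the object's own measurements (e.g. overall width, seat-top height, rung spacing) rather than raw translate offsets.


A simple wooden stool: a rectangular seat 260 mm (x) by 320 mm (y), 30 mm thick, top face at z = 408 mm, on four square legs, each 38×38 mm in cross-section. The legs rest on z = 0, each flush with a corner of the seat. Four stretchers, 38 mm wide and 22 mm tall, connect adjacent legs with their undersides at z = 213 mm, each running between the inner faces of the legs it joins and aligned with the legs' outer faces on the other axis.


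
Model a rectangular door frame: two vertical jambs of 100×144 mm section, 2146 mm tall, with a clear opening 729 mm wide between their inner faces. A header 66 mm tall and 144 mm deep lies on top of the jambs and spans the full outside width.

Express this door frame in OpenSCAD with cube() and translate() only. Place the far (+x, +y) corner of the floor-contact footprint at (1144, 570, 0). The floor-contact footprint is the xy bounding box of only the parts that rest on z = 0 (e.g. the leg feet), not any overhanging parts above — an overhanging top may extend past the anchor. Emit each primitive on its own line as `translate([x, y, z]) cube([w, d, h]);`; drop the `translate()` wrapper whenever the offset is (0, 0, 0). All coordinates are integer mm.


translate([215, 426, 0]) cube([100, 144, 2146]);
translate([1044, 426, 0]) cube([100, 144, 2146]);
translate([215, 426, 2146]) cube([929, 144, 66]);


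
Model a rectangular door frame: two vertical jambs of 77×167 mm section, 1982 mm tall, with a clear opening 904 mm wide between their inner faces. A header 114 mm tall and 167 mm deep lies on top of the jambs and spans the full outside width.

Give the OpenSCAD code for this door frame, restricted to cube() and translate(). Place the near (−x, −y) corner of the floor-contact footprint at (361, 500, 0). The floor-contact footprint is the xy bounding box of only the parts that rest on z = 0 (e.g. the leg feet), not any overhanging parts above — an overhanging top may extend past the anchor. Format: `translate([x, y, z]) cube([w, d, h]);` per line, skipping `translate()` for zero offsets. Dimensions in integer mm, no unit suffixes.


translate([361, 500, 0]) cube([77, 167, 1982]);
translate([1342, 500, 0]) cube([77, 167, 1982]);
translate([361, 500, 1982]) cube([1058, 167, 114]);


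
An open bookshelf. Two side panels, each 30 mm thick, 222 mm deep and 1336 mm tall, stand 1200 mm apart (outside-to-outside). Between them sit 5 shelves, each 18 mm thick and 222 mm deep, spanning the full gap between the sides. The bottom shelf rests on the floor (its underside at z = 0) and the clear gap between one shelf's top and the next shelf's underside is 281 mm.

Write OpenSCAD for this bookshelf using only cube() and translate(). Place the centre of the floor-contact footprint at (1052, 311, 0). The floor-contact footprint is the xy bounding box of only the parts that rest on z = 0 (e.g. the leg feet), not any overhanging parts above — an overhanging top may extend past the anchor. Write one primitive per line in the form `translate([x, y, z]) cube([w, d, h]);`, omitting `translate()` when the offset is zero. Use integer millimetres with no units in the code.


translate([452, 200, 0]) cube([30, 222, 1336]);
translate([1622, 200, 0]) cube([30, 222, 1336]);
translate([482, 200, 0]) cube([1140, 222, 18]);
translate([482, 200, 299]) cube([1140, 222, 18]);
translate([482, 200, 598]) cube([1140, 222, 18]);
translate([482, 200, 897]) cube([1140, 222, 18]);
translate([482, 200, 1196]) cube([1140, 222, 18]);


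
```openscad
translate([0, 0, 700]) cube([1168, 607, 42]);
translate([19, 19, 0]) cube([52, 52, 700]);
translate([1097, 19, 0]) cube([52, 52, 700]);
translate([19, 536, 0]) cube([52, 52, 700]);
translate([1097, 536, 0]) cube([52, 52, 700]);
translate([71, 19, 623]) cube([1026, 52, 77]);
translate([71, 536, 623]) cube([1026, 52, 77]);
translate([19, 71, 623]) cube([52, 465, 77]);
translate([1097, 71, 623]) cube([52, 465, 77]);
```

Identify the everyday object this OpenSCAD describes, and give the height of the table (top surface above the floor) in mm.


A table. The table height is 742 mm.

A 1168×607×42 slab sits at z = 700 on four 52 mm square posts — a table. The top surface is at 700 + 42 = 742 mm.


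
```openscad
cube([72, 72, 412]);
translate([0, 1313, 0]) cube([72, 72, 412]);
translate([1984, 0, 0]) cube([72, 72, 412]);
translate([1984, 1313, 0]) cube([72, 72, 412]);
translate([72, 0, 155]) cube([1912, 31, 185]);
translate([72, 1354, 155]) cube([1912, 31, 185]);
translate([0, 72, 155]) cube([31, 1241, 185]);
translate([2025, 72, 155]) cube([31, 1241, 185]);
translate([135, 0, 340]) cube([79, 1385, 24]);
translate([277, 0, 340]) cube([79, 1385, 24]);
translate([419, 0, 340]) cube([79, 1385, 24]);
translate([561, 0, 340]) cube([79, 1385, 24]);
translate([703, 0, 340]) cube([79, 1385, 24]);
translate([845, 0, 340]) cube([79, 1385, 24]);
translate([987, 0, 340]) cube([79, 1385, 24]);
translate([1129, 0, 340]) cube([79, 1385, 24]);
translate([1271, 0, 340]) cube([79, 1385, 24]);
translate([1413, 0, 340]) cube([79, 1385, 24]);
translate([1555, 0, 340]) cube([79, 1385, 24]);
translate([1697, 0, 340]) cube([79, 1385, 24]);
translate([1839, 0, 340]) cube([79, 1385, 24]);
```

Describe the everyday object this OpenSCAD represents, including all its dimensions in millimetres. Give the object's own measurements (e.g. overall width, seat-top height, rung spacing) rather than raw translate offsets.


A bed frame 2056 mm long (x) by 1385 mm wide (y). Four 72×72 mm corner posts, 412 mm tall, at the corners of the footprint. Four rails of 31 mm thickness and 185 mm height run between adjacent posts with their undersides at z = 155 mm, their outer faces flush with the outside of the frame (the two x-running rails run between the posts' inner faces; the two y-running rails run between the posts' inner faces). 13 slats, each 79 mm wide (x) and 24 mm thick, lie across the top of the two x-running rails, running the full 1385 mm width of the frame in y; along x they sit between the end posts with a 63 mm gap after the −x posts and between neighbouring slats, leaving 66 mm before the +x posts.


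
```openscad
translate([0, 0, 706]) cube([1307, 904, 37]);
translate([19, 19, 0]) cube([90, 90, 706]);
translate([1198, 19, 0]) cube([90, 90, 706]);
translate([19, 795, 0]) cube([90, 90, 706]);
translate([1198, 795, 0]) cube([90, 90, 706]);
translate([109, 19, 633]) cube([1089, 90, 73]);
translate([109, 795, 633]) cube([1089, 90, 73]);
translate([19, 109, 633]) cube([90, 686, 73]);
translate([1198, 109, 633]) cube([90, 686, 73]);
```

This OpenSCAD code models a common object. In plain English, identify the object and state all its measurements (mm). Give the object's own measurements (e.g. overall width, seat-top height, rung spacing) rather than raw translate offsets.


A table: top 1307 mm (x) × 904 mm (y), 37 mm thick, upper face at z = 743 mm, on four 90×90 mm square legs, each inset 19 mm from the nearest pair of top edges from z = 0 to the bottom of the top. Four apron rails, 90 mm thick and 73 mm tall, run between adjacent legs with their top edges flush with the underside of the top and their outer faces flush with the legs' outer faces.


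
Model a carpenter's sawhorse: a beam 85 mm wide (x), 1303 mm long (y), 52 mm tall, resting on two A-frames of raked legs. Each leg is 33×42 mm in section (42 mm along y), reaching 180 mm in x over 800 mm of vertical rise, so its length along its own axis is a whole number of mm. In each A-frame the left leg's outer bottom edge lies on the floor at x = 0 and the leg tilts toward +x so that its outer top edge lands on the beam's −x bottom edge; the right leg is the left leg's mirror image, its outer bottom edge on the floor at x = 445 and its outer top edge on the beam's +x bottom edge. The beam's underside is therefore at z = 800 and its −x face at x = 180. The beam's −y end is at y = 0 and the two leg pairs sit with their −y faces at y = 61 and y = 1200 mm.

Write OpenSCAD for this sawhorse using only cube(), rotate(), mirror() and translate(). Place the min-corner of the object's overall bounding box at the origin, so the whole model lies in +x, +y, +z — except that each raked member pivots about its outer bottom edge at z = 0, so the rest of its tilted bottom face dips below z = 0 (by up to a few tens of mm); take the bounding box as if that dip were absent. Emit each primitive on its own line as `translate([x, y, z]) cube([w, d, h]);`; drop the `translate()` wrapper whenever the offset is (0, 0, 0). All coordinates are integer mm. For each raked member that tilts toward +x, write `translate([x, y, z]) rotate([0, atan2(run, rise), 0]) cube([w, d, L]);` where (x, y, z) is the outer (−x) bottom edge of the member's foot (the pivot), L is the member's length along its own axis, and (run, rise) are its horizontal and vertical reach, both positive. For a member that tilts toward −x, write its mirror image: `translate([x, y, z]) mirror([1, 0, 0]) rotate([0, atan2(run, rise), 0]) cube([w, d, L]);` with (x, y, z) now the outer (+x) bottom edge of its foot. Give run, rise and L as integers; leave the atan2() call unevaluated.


translate([180, 0, 800]) cube([85, 1303, 52]);
translate([0, 61, 0]) rotate([0, atan2(180, 800), 0]) cube([33, 42, 820]);
translate([445, 61, 0]) mirror([1, 0, 0]) rotate([0, atan2(180, 800), 0]) cube([33, 42, 820]);
translate([0, 1200, 0]) rotate([0, atan2(180, 800), 0]) cube([33, 42, 820]);
translate([445, 1200, 0]) mirror([1, 0, 0]) rotate([0, atan2(180, 800), 0]) cube([33, 42, 820]);


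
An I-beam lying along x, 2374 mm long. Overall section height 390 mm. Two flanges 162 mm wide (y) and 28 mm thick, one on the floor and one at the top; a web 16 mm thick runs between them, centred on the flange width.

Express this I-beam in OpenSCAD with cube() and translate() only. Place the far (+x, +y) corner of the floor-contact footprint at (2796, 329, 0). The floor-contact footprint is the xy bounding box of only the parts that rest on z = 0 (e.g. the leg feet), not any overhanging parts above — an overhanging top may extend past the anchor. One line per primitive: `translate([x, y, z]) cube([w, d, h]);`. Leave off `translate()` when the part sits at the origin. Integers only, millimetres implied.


translate([422, 167, 0]) cube([2374, 162, 28]);
translate([422, 240, 28]) cube([2374, 16, 334]);
translate([422, 167, 362]) cube([2374, 162, 28]);


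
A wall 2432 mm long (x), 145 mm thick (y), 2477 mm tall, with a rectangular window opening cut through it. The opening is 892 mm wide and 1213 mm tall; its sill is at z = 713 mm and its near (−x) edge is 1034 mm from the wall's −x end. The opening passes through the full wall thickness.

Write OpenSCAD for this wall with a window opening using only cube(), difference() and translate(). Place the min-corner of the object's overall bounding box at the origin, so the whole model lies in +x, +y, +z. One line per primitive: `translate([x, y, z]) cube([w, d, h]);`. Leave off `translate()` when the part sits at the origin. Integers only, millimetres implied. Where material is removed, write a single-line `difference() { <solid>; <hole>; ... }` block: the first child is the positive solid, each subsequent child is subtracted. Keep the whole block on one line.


difference() { cube([2432, 145, 2477]); translate([1034, 0, 713]) cube([892, 145, 1213]); }


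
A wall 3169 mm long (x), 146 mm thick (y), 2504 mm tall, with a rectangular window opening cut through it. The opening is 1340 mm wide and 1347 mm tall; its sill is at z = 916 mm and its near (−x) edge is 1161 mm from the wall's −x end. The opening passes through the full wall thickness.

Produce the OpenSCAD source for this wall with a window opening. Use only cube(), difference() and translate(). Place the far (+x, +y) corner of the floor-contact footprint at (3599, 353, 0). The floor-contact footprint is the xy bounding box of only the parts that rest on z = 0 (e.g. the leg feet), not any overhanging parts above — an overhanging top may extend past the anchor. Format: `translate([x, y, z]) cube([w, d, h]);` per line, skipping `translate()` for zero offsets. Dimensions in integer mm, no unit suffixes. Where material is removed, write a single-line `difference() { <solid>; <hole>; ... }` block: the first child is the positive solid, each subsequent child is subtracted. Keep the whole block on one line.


difference() { translate([430, 207, 0]) cube([3169, 146, 2504]); translate([1591, 207, 916]) cube([1340, 146, 1347]); }


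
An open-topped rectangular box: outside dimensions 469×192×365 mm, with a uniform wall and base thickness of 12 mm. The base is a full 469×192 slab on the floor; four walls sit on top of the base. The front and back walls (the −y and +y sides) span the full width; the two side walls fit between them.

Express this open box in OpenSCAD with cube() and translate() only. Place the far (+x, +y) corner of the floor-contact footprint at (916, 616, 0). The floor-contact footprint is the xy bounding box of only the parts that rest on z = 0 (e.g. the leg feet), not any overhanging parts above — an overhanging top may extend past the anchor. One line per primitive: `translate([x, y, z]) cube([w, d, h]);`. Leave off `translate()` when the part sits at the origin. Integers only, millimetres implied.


translate([447, 424, 0]) cube([469, 192, 12]);
translate([447, 424, 12]) cube([469, 12, 353]);
translate([447, 604, 12]) cube([469, 12, 353]);
translate([447, 436, 12]) cube([12, 168, 353]);
translate([904, 436, 12]) cube([12, 168, 353]);


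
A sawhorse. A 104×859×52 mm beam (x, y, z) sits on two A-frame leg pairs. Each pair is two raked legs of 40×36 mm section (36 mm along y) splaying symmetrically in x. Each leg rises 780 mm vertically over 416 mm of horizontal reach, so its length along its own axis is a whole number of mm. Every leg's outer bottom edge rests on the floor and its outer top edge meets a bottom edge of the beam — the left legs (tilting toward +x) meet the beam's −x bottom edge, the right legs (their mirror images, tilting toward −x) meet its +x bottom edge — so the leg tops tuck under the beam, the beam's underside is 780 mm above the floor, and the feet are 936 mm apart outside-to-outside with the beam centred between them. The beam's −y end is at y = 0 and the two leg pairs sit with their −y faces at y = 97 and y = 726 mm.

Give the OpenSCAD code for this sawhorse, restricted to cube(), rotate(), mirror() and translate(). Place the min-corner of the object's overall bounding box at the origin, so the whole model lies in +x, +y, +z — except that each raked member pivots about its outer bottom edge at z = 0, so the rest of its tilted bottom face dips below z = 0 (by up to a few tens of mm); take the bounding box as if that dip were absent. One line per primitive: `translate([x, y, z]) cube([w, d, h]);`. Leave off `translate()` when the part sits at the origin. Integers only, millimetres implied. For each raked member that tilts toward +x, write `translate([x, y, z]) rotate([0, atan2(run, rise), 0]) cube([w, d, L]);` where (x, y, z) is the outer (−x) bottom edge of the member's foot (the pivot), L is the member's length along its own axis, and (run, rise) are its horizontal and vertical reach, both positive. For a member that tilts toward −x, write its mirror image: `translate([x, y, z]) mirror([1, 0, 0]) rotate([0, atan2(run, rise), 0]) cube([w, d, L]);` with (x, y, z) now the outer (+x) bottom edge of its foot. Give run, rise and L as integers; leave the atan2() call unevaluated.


translate([416, 0, 780]) cube([104, 859, 52]);
translate([0, 97, 0]) rotate([0, atan2(416, 780), 0]) cube([40, 36, 884]);
translate([936, 97, 0]) mirror([1, 0, 0]) rotate([0, atan2(416, 780), 0]) cube([40, 36, 884]);
translate([0, 726, 0]) rotate([0, atan2(416, 780), 0]) cube([40, 36, 884]);
translate([936, 726, 0]) mirror([1, 0, 0]) rotate([0, atan2(416, 780), 0]) cube([40, 36, 884]);


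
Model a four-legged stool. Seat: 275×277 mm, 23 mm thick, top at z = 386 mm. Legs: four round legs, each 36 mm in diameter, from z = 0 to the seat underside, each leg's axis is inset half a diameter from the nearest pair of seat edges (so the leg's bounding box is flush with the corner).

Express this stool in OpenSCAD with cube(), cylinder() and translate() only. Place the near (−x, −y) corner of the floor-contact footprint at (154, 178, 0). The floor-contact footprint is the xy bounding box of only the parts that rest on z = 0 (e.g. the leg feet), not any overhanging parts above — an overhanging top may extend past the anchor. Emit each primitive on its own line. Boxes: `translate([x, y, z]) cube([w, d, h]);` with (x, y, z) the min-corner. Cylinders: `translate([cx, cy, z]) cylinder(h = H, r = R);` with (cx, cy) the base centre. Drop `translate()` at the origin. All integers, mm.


translate([154, 178, 363]) cube([275, 277, 23]);
translate([172, 196, 0]) cylinder(h = 363, r = 18);
translate([411, 196, 0]) cylinder(h = 363, r = 18);
translate([172, 437, 0]) cylinder(h = 363, r = 18);
translate([411, 437, 0]) cylinder(h = 363, r = 18);


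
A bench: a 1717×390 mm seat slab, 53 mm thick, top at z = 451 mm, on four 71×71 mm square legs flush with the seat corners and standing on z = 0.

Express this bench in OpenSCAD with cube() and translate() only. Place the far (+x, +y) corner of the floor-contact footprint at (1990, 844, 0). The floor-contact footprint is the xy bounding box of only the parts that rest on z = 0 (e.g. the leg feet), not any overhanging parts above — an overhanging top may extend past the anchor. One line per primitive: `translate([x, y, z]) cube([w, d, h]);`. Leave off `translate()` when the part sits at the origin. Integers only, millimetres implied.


// leg_h = 451 − 53 = 398
translate([273, 454, 398]) cube([1717, 390, 53]);
translate([273, 454, 0]) cube([71, 71, 398]);
translate([273, 773, 0]) cube([71, 71, 398]);
translate([1919, 454, 0]) cube([71, 71, 398]);
translate([1919, 773, 0]) cube([71, 71, 398]);


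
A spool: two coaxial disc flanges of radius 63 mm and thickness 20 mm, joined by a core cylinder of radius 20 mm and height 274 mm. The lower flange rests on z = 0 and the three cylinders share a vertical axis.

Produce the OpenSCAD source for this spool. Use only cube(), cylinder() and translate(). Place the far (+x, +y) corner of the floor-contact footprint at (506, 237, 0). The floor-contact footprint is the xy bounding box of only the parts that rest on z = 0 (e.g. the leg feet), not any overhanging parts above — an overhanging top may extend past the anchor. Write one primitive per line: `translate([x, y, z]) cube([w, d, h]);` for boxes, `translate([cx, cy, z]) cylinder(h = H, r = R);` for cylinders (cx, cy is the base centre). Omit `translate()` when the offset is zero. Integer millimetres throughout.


translate([443, 174, 0]) cylinder(h = 20, r = 63);
translate([443, 174, 20]) cylinder(h = 274, r = 20);
translate([443, 174, 294]) cylinder(h = 20, r = 63);


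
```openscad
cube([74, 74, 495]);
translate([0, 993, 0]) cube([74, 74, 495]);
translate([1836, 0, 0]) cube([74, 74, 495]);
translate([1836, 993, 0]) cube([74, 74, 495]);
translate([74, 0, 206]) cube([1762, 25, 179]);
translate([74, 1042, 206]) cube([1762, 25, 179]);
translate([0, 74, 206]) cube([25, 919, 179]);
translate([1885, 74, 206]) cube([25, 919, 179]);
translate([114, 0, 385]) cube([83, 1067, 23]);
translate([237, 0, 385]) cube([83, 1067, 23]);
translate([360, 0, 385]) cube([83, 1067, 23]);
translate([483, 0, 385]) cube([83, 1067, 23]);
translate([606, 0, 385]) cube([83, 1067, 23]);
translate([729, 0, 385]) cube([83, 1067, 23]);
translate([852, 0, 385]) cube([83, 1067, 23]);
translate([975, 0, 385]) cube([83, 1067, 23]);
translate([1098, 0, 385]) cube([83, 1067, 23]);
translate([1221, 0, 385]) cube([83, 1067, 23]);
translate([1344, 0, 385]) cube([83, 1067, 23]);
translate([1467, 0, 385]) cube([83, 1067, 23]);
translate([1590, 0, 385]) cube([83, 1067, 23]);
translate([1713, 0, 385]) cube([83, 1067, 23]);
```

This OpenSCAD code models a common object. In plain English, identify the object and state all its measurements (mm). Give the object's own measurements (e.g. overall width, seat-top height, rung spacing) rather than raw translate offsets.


A bed frame 1910 mm long (x) by 1067 mm wide (y). Four 74×74 mm corner posts, 495 mm tall, at the corners of the footprint. Four rails of 25 mm thickness and 179 mm height run between adjacent posts with their undersides at z = 206 mm, their outer faces flush with the outside of the frame (the two x-running rails run between the posts' inner faces; the two y-running rails run between the posts' inner faces). 14 slats, each 83 mm wide (x) and 23 mm thick, lie across the top of the two x-running rails, running the full 1067 mm width of the frame in y; along x they sit between the end posts with a 40 mm gap after the −x posts and between neighbouring slats and before the +x posts.


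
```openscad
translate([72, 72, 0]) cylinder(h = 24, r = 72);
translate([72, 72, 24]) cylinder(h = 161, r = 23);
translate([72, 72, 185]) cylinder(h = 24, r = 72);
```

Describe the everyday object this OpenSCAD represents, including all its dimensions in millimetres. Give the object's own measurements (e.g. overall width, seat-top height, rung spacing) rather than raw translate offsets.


A spool: two coaxial disc flanges of radius 72 mm and thickness 24 mm, joined by a core cylinder of radius 23 mm and height 161 mm. The lower flange rests on z = 0 and the three cylinders share a vertical axis.


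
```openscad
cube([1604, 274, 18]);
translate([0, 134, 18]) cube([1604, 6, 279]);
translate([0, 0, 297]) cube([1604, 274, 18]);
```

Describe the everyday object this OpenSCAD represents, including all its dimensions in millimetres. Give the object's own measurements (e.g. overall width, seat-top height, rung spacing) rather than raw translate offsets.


An I-beam lying along x, 1604 mm long. Overall section height 315 mm. Two flanges 274 mm wide (y) and 18 mm thick, one on the floor and one at the top; a web 6 mm thick runs between them, centred on the flange width.


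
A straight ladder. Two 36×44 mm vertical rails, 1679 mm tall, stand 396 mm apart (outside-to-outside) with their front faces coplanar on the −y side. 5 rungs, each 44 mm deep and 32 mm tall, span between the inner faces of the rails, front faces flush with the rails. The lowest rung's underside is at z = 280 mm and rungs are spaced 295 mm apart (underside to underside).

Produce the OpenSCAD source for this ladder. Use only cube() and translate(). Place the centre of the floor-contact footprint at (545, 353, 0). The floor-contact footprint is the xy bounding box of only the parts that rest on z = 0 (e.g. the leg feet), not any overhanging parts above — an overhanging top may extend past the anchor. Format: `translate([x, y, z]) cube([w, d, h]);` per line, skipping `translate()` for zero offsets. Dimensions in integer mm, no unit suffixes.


translate([347, 331, 0]) cube([36, 44, 1679]);
translate([707, 331, 0]) cube([36, 44, 1679]);
translate([383, 331, 280]) cube([324, 44, 32]);
translate([383, 331, 575]) cube([324, 44, 32]);
translate([383, 331, 870]) cube([324, 44, 32]);
translate([383, 331, 1165]) cube([324, 44, 32]);
translate([383, 331, 1460]) cube([324, 44, 32]);


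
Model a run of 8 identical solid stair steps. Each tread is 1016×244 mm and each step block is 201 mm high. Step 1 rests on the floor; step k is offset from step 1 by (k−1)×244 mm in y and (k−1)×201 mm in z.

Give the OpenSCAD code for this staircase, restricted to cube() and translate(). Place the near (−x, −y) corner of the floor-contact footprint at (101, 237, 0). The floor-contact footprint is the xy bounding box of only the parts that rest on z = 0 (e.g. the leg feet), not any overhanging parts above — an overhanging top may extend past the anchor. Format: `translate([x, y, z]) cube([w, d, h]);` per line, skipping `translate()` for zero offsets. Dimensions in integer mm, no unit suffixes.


translate([101, 237, 0]) cube([1016, 244, 201]);
translate([101, 481, 201]) cube([1016, 244, 201]);
translate([101, 725, 402]) cube([1016, 244, 201]);
translate([101, 969, 603]) cube([1016, 244, 201]);
translate([101, 1213, 804]) cube([1016, 244, 201]);
translate([101, 1457, 1005]) cube([1016, 244, 201]);
translate([101, 1701, 1206]) cube([1016, 244, 201]);
translate([101, 1945, 1407]) cube([1016, 244, 201]);


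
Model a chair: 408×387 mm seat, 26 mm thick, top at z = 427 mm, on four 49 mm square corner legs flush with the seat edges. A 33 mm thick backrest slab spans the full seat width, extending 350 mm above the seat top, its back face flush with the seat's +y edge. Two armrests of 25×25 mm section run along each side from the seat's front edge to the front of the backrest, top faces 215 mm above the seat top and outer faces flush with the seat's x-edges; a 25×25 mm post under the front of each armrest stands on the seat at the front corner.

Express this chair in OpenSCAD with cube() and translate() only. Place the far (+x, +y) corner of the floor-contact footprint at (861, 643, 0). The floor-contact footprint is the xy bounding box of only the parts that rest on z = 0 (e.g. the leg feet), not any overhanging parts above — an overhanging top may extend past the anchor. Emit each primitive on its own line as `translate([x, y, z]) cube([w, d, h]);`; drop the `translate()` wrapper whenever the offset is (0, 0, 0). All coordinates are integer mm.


translate([453, 256, 401]) cube([408, 387, 26]);
translate([453, 256, 0]) cube([49, 49, 401]);
translate([812, 256, 0]) cube([49, 49, 401]);
translate([453, 594, 0]) cube([49, 49, 401]);
translate([812, 594, 0]) cube([49, 49, 401]);
translate([453, 610, 427]) cube([408, 33, 350]);
translate([453, 256, 617]) cube([25, 354, 25]);
translate([836, 256, 617]) cube([25, 354, 25]);
translate([453, 256, 427]) cube([25, 25, 190]);
translate([836, 256, 427]) cube([25, 25, 190]);


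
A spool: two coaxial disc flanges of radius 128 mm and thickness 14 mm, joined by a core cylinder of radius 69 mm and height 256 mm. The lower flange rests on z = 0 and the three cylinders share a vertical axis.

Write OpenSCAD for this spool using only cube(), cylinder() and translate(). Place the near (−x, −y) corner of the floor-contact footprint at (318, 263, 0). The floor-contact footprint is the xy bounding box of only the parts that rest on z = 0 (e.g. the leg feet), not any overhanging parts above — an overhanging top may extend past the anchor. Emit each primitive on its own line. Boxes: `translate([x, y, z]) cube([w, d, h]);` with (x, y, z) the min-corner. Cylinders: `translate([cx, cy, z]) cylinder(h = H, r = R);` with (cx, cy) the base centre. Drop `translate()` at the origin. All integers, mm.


translate([446, 391, 0]) cylinder(h = 14, r = 128);
translate([446, 391, 14]) cylinder(h = 256, r = 69);
translate([446, 391, 270]) cylinder(h = 14, r = 128);


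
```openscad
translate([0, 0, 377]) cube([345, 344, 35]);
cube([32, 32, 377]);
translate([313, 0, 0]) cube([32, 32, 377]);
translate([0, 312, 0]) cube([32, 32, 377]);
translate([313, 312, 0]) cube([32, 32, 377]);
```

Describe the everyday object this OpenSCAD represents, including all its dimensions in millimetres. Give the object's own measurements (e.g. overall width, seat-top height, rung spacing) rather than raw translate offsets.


A simple wooden stool: a rectangular seat 345 mm (x) by 344 mm (y), 35 mm thick, top face at z = 412 mm, on four square legs, each 32×32 mm in cross-section. The legs rest on z = 0, each flush with a corner of the seat.


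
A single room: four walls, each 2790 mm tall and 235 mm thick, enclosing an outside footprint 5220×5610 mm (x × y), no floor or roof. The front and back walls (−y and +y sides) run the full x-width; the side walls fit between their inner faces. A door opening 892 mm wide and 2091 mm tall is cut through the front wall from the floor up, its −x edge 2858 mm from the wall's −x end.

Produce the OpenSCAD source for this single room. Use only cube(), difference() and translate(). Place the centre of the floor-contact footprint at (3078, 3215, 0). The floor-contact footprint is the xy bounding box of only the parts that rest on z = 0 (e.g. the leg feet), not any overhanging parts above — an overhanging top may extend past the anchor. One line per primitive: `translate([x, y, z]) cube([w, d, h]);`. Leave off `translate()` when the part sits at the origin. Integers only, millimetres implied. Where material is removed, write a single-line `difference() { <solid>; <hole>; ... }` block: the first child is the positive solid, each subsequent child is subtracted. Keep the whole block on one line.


difference() { translate([468, 410, 0]) cube([5220, 235, 2790]); translate([3326, 410, 0]) cube([892, 235, 2091]); }
translate([468, 5785, 0]) cube([5220, 235, 2790]);
translate([468, 645, 0]) cube([235, 5140, 2790]);
translate([5453, 645, 0]) cube([235, 5140, 2790]);


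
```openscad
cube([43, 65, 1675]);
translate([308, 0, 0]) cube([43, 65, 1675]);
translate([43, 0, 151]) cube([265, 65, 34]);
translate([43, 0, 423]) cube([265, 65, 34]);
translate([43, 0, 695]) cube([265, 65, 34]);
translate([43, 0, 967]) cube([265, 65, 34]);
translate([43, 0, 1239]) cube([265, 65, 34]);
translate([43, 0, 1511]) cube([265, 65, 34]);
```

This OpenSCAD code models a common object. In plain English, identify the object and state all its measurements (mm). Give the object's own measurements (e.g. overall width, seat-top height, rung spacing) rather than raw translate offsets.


A straight ladder. Two 43×65 mm vertical rails, 1675 mm tall, stand 351 mm apart (outside-to-outside) with their front faces coplanar on the −y side. 6 rungs, each 65 mm deep and 34 mm tall, span between the inner faces of the rails, front faces flush with the rails. The lowest rung's underside is at z = 151 mm and rungs are spaced 272 mm apart (underside to underside).


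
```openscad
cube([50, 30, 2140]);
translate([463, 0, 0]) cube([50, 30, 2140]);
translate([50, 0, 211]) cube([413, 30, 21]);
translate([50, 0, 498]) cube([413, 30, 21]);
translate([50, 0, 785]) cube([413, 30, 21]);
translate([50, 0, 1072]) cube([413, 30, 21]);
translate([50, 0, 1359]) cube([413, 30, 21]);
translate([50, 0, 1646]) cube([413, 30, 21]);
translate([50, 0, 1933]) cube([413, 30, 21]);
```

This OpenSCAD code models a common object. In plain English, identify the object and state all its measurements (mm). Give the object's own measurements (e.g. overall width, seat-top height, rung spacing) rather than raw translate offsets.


A straight ladder. Two 50×30 mm vertical rails, 2140 mm tall, stand 513 mm apart (outside-to-outside) with their front faces coplanar on the −y side. 7 rungs, each 30 mm deep and 21 mm tall, span between the inner faces of the rails, front faces flush with the rails. The lowest rung's underside is at z = 211 mm and rungs are spaced 287 mm apart (underside to underside).


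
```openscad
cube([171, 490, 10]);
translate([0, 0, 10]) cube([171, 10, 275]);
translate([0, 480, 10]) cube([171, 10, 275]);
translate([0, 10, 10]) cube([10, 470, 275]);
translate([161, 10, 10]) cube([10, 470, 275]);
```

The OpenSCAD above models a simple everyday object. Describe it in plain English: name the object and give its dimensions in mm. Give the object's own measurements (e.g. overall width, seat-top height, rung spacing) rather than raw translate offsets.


An open-topped rectangular box: outside dimensions 171×490×285 mm, with a uniform wall and base thickness of 10 mm. The base is a full 171×490 slab on the floor; four walls sit on top of the base. The front and back walls (the −y and +y sides) span the full width; the two side walls fit between them.


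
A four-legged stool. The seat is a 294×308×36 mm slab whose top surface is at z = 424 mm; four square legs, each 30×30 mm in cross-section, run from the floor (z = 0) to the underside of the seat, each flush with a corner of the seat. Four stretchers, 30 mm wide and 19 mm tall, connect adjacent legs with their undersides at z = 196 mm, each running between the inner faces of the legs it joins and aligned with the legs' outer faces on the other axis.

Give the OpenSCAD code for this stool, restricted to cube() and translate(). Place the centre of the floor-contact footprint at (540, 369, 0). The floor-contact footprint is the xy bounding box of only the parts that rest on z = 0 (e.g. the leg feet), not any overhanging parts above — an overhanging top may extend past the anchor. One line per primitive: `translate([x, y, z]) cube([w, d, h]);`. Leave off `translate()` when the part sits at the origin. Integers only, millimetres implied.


translate([393, 215, 388]) cube([294, 308, 36]);
translate([393, 215, 0]) cube([30, 30, 388]);
translate([657, 215, 0]) cube([30, 30, 388]);
translate([393, 493, 0]) cube([30, 30, 388]);
translate([657, 493, 0]) cube([30, 30, 388]);
translate([423, 215, 196]) cube([234, 30, 19]);
translate([423, 493, 196]) cube([234, 30, 19]);
translate([393, 245, 196]) cube([30, 248, 19]);
translate([657, 245, 196]) cube([30, 248, 19]);
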